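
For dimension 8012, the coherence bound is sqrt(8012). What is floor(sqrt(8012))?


89^2 = 7921 <= 8012 < 8100 = 90^2, so 89 <= sqrt(8012) < 90.
floor(sqrt(8012)) = 89.

89


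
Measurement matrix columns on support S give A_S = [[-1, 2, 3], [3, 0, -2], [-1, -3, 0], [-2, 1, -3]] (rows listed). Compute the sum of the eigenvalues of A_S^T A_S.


Sum of eigenvalues of A_S^T A_S = trace(A_S^T A_S) = sum of squared column norms of A_S.
A_S^T A_S diagonal: [15, 14, 22].
trace = 15 + 14 + 22 = 51.

51


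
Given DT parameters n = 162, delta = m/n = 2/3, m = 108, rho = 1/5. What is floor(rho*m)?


m = 2/3*162 = 108.
rho = 1/5.
rho*m = 1/5*108 = 21.6.
k = floor(21.6) = 21.

21


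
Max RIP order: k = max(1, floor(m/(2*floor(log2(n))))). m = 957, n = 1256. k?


floor(log2(1256)) = 10.
2*10 = 20.
m/(2*floor(log2(n))) = 957/20 ≈ 47.85.
floor = 47.
k = max(1, 47) = 47.

47


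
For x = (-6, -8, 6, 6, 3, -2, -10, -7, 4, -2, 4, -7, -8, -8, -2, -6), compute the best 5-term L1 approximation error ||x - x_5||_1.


Sorted |x_i| descending: [10, 8, 8, 8, 7, 7, 6, 6, 6, 6, 4, 4, 3, 2, 2, 2]
Keep top 5: [10, 8, 8, 8, 7]
Tail entries: [7, 6, 6, 6, 6, 4, 4, 3, 2, 2, 2]
L1 error = sum of tail = 48.

48


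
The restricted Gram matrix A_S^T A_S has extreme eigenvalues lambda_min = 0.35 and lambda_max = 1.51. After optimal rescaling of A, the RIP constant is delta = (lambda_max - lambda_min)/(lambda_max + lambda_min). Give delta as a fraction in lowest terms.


lambda_max - lambda_min = 1.51 - 0.35 = 1.16.
lambda_max + lambda_min = 1.51 + 0.35 = 1.86.
delta = 1.16/1.86 = 116/186 = 58/93.

58/93


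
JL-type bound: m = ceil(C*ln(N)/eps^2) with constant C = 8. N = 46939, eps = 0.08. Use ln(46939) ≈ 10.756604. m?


ln(46939) ≈ 10.756604.
eps^2 = 0.08^2 = 0.0064.
C*ln(N)/eps^2 ≈ 8*10.756604/0.0064 ≈ 13445.755.
m = ceil(13445.755) = 13446.

13446


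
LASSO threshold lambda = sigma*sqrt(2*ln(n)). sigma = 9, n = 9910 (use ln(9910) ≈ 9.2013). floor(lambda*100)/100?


ln(9910) ≈ 9.2013.
2*ln(n) ≈ 18.4026.
sqrt(2*ln(n)) ≈ sqrt(18.4026) ≈ 4.289825.
lambda ≈ 9*4.289825 = 38.608425.
floor(lambda*100)/100 = 38.60.

38.60


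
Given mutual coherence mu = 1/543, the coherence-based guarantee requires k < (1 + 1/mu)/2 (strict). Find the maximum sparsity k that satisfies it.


1/mu = 543.
1 + 1/mu = 544.
(1 + 1/mu)/2 = 272 is an integer and the inequality is strict, so k_max = 272 - 1 = 271.

271


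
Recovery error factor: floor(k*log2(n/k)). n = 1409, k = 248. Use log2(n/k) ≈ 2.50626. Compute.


log2(n/k) = log2(1409/248) ≈ 2.50626.
k*log2(n/k) ≈ 248*2.50626 = 621.55248.
floor(621.55248) = 621.

621


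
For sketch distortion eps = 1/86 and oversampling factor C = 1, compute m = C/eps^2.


1/eps = 86.
(1/eps)^2 = 7396.
m = 1*7396 = 7396.

7396


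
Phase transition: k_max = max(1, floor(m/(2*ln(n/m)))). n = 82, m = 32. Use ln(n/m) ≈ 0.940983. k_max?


n/m = 82/32 = 41/16.
ln(n/m) ≈ 0.940983.
2*ln(n/m) ≈ 1.881966.
m/(2*ln(n/m)) ≈ 32/1.881966 ≈ 17.0035.
floor = 17.
k_max = max(1, 17) = 17.

17


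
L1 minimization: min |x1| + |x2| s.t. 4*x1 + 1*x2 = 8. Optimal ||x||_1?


Axis intercepts:
  x1 = 2, x2 = 0: L1 = 2
  x1 = 0, x2 = 8: L1 = 8
x* = (2, 0)
||x*||_1 = 2.

2


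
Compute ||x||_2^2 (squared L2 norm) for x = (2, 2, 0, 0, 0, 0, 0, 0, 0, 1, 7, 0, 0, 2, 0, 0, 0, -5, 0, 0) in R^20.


Non-zero entries: [(0, 2), (1, 2), (9, 1), (10, 7), (13, 2), (17, -5)]
Squares: [4, 4, 1, 49, 4, 25]
||x||_2^2 = sum = 87.

87


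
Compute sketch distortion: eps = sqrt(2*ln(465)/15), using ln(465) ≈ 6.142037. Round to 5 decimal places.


ln(465) ≈ 6.142037.
2*ln(N)/m ≈ 2*6.142037/15 ≈ 0.81893827.
eps = sqrt(0.81893827) ≈ 0.9049521 ≈ 0.90495.

0.90495


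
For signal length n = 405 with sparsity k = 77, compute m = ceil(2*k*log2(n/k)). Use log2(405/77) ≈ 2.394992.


log2(n/k) = log2(405/77) ≈ 2.394992.
2*k*log2(n/k) ≈ 2*77*2.394992 = 368.828768.
m = ceil(368.828768) = 369.

369


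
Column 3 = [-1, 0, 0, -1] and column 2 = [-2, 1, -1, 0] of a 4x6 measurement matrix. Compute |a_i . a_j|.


Inner product: -1*-2 + 0*1 + 0*-1 + -1*0
Products: [2, 0, 0, 0]
Sum = 2.
|dot| = 2.

2


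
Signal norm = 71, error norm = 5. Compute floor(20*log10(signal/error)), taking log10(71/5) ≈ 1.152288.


||x||/||e|| = 71/5.
log10(71/5) ≈ 1.152288.
20*log10(||x||/||e||) ≈ 20*1.152288 = 23.04576.
floor(23.04576) = 23.

23


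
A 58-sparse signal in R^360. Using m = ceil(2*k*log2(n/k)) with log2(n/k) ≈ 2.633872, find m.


log2(n/k) = log2(360/58) ≈ 2.633872.
2*k*log2(n/k) ≈ 2*58*2.633872 = 305.529152.
m = ceil(305.529152) = 306.

306


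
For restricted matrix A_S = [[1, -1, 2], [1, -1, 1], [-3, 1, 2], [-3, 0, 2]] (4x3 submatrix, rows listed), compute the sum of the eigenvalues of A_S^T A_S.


Sum of eigenvalues of A_S^T A_S = trace(A_S^T A_S) = sum of squared column norms of A_S.
A_S^T A_S diagonal: [20, 3, 13].
trace = 20 + 3 + 13 = 36.

36


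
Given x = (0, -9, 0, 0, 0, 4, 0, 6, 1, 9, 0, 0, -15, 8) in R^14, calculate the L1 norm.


Non-zero entries: [(1, -9), (5, 4), (7, 6), (8, 1), (9, 9), (12, -15), (13, 8)]
Absolute values: [9, 4, 6, 1, 9, 15, 8]
||x||_1 = sum = 52.

52


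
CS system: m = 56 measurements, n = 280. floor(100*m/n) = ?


100*m/n = 100*56/280 ≈ 20.0.
floor = 20.

20


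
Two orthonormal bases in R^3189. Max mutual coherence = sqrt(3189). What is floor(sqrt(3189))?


56^2 = 3136 <= 3189 < 3249 = 57^2, so 56 <= sqrt(3189) < 57.
floor(sqrt(3189)) = 56.

56


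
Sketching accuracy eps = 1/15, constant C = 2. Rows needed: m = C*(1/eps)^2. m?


1/eps = 15.
(1/eps)^2 = 225.
m = 2*225 = 450.

450


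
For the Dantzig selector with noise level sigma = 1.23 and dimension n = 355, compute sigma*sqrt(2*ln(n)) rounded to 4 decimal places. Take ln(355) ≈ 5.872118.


ln(355) ≈ 5.872118.
2*ln(n) ≈ 11.744236.
sqrt(2*ln(n)) ≈ sqrt(11.744236) ≈ 3.426986.
threshold ≈ 1.23*3.426986 = 4.21519278 ≈ 4.2152.

4.2152


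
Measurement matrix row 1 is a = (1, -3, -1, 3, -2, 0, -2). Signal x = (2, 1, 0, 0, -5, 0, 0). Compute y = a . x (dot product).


Non-zero terms: ['1*2', '-3*1', '-2*-5']
Products: [2, -3, 10]
y = sum = 9.

9


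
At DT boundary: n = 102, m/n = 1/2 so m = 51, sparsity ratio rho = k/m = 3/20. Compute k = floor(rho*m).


m = 1/2*102 = 51.
rho = 3/20.
rho*m = 3/20*51 = 7.65.
k = floor(7.65) = 7.

7


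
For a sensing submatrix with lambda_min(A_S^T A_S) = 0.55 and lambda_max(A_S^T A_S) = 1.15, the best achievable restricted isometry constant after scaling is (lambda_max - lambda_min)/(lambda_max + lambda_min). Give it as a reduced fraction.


lambda_max - lambda_min = 1.15 - 0.55 = 0.60.
lambda_max + lambda_min = 1.15 + 0.55 = 1.70.
delta = 0.60/1.70 = 60/170 = 6/17.

6/17


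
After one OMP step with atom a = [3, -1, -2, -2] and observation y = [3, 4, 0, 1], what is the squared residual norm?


a^T a = 18.
a^T y = 3.
coeff = 3/18 = 1/6.
||r||^2 = 51/2.

51/2


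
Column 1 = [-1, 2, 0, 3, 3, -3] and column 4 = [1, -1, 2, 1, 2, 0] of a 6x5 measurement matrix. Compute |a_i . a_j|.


Inner product: -1*1 + 2*-1 + 0*2 + 3*1 + 3*2 + -3*0
Products: [-1, -2, 0, 3, 6, 0]
Sum = 6.
|dot| = 6.

6


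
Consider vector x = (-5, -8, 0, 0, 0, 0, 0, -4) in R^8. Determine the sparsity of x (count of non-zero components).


Non-zero positions: [0, 1, 7].
Sparsity = 3.

3


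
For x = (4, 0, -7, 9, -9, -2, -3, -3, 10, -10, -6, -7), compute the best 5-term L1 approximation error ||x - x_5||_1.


Sorted |x_i| descending: [10, 10, 9, 9, 7, 7, 6, 4, 3, 3, 2, 0]
Keep top 5: [10, 10, 9, 9, 7]
Tail entries: [7, 6, 4, 3, 3, 2, 0]
L1 error = sum of tail = 25.

25


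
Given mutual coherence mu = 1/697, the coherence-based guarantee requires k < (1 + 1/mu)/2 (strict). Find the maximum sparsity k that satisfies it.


1/mu = 697.
1 + 1/mu = 698.
(1 + 1/mu)/2 = 349 is an integer and the inequality is strict, so k_max = 349 - 1 = 348.

348


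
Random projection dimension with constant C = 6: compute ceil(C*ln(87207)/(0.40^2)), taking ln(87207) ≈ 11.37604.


ln(87207) ≈ 11.37604.
eps^2 = 0.40^2 = 0.16.
C*ln(N)/eps^2 ≈ 6*11.37604/0.16 ≈ 426.6015.
m = ceil(426.6015) = 427.

427


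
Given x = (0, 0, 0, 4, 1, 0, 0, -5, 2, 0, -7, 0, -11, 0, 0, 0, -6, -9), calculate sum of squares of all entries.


Non-zero entries: [(3, 4), (4, 1), (7, -5), (8, 2), (10, -7), (12, -11), (16, -6), (17, -9)]
Squares: [16, 1, 25, 4, 49, 121, 36, 81]
||x||_2^2 = sum = 333.

333


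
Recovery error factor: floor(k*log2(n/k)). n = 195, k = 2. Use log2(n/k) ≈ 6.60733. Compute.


log2(n/k) = log2(195/2) ≈ 6.60733.
k*log2(n/k) ≈ 2*6.60733 = 13.21466.
floor(13.21466) = 13.

13


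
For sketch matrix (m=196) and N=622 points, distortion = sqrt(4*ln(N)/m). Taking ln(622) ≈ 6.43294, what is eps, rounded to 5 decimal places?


ln(622) ≈ 6.43294.
4*ln(N)/m ≈ 4*6.43294/196 ≈ 0.13128449.
eps = sqrt(0.13128449) ≈ 0.362332 ≈ 0.36233.

0.36233


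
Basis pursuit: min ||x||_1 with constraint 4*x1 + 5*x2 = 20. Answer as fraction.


Axis intercepts:
  x1 = 5, x2 = 0: L1 = 5
  x1 = 0, x2 = 4: L1 = 4
x* = (0, 4)
||x*||_1 = 4.

4


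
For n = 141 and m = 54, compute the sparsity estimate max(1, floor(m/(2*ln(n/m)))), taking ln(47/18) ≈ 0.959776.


n/m = 141/54 = 47/18.
ln(n/m) ≈ 0.959776.
2*ln(n/m) ≈ 1.919552.
m/(2*ln(n/m)) ≈ 54/1.919552 ≈ 28.1316.
floor = 28.
k_max = max(1, 28) = 28.

28


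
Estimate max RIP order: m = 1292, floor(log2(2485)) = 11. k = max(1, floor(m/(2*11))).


floor(log2(2485)) = 11.
2*11 = 22.
m/(2*floor(log2(n))) = 1292/22 ≈ 58.7273.
floor = 58.
k = max(1, 58) = 58.

58


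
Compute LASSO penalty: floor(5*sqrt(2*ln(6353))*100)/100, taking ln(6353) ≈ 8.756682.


ln(6353) ≈ 8.756682.
2*ln(n) ≈ 17.513364.
sqrt(2*ln(n)) ≈ sqrt(17.513364) ≈ 4.184897.
lambda ≈ 5*4.184897 = 20.924485.
floor(lambda*100)/100 = 20.92.

20.92


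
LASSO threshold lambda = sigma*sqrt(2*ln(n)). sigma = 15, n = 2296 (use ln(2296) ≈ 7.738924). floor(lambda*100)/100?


ln(2296) ≈ 7.738924.
2*ln(n) ≈ 15.477848.
sqrt(2*ln(n)) ≈ sqrt(15.477848) ≈ 3.93419.
lambda ≈ 15*3.93419 = 59.01285.
floor(lambda*100)/100 = 59.01.

59.01


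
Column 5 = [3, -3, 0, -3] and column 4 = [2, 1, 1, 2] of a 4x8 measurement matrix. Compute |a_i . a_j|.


Inner product: 3*2 + -3*1 + 0*1 + -3*2
Products: [6, -3, 0, -6]
Sum = -3.
|dot| = 3.

3


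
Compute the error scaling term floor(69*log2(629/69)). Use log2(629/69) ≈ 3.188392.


log2(n/k) = log2(629/69) ≈ 3.188392.
k*log2(n/k) ≈ 69*3.188392 = 219.999048.
floor(219.999048) = 219.

219


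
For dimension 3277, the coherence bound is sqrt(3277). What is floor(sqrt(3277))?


57^2 = 3249 <= 3277 < 3364 = 58^2, so 57 <= sqrt(3277) < 58.
floor(sqrt(3277)) = 57.

57


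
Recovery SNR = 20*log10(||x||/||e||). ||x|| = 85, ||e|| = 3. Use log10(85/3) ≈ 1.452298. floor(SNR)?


||x||/||e|| = 85/3.
log10(85/3) ≈ 1.452298.
20*log10(||x||/||e||) ≈ 20*1.452298 = 29.04596.
floor(29.04596) = 29.

29


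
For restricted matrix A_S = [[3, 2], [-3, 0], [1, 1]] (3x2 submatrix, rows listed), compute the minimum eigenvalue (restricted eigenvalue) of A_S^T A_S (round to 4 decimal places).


A_S^T A_S = [[19, 7], [7, 5]].
trace = 24.
det = 46.
disc = trace^2 - 4*det = 576 - 4*46 = 392.
sqrt(392) ≈ 19.798990.
lam_min = (24 - sqrt(392))/2 ≈ (24 - 19.798990)/2 = 2.100505 ≈ 2.1005.

2.1005


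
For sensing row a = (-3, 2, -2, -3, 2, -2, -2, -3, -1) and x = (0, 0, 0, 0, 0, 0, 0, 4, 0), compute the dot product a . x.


Non-zero terms: ['-3*4']
Products: [-12]
y = sum = -12.

-12


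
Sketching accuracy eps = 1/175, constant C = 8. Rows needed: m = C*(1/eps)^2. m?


1/eps = 175.
(1/eps)^2 = 30625.
m = 8*30625 = 245000.

245000


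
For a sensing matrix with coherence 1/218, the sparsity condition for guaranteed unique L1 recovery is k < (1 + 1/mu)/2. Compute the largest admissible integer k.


1/mu = 218.
1 + 1/mu = 219.
(1 + 1/mu)/2 = 109.5 is not an integer, so k_max = floor(109.5) = 109.

109


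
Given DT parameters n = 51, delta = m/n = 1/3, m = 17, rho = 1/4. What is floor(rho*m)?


m = 1/3*51 = 17.
rho = 1/4.
rho*m = 1/4*17 = 4.25.
k = floor(4.25) = 4.

4


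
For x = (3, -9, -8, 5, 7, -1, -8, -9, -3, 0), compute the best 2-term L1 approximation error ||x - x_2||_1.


Sorted |x_i| descending: [9, 9, 8, 8, 7, 5, 3, 3, 1, 0]
Keep top 2: [9, 9]
Tail entries: [8, 8, 7, 5, 3, 3, 1, 0]
L1 error = sum of tail = 35.

35


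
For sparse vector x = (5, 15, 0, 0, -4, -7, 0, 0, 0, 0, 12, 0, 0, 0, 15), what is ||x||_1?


Non-zero entries: [(0, 5), (1, 15), (4, -4), (5, -7), (10, 12), (14, 15)]
Absolute values: [5, 15, 4, 7, 12, 15]
||x||_1 = sum = 58.

58


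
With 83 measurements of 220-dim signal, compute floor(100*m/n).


100*m/n = 100*83/220 ≈ 37.7273.
floor = 37.

37


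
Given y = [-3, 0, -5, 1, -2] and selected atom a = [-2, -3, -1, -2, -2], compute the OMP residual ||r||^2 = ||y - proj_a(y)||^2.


a^T a = 22.
a^T y = 13.
coeff = 13/22 = 13/22.
||r||^2 = 689/22.

689/22


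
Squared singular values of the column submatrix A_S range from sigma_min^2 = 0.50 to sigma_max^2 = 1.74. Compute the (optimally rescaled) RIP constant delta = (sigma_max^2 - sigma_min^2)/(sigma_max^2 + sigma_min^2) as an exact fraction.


lambda_max - lambda_min = 1.74 - 0.50 = 1.24.
lambda_max + lambda_min = 1.74 + 0.50 = 2.24.
delta = 1.24/2.24 = 124/224 = 31/56.

31/56


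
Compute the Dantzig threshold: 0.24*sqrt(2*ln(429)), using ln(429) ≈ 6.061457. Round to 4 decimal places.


ln(429) ≈ 6.061457.
2*ln(n) ≈ 12.122914.
sqrt(2*ln(n)) ≈ sqrt(12.122914) ≈ 3.481798.
threshold ≈ 0.24*3.481798 = 0.83563152 ≈ 0.8356.

0.8356


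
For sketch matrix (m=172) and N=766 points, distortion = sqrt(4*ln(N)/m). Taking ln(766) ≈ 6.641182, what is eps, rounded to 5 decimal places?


ln(766) ≈ 6.641182.
4*ln(N)/m ≈ 4*6.641182/172 ≈ 0.15444609.
eps = sqrt(0.15444609) ≈ 0.3929963 ≈ 0.39300.

0.39300


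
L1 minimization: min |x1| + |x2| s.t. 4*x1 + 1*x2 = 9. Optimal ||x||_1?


Axis intercepts:
  x1 = 9/4, x2 = 0: L1 = 9/4
  x1 = 0, x2 = 9: L1 = 9
x* = (9/4, 0)
||x*||_1 = 9/4.

9/4


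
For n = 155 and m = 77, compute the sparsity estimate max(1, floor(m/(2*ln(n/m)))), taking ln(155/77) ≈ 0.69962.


n/m = 155/77.
ln(n/m) ≈ 0.69962.
2*ln(n/m) ≈ 1.39924.
m/(2*ln(n/m)) ≈ 77/1.39924 ≈ 55.0299.
floor = 55.
k_max = max(1, 55) = 55.

55


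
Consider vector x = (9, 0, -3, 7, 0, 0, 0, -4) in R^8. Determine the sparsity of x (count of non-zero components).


Non-zero positions: [0, 2, 3, 7].
Sparsity = 4.

4


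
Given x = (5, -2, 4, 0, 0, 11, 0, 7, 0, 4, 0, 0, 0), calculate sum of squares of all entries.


Non-zero entries: [(0, 5), (1, -2), (2, 4), (5, 11), (7, 7), (9, 4)]
Squares: [25, 4, 16, 121, 49, 16]
||x||_2^2 = sum = 231.

231


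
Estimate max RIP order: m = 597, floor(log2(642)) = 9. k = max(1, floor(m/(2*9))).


floor(log2(642)) = 9.
2*9 = 18.
m/(2*floor(log2(n))) = 597/18 ≈ 33.1667.
floor = 33.
k = max(1, 33) = 33.

33


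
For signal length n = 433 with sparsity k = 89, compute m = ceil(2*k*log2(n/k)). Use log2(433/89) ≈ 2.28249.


log2(n/k) = log2(433/89) ≈ 2.28249.
2*k*log2(n/k) ≈ 2*89*2.28249 = 406.28322.
m = ceil(406.28322) = 407.

407


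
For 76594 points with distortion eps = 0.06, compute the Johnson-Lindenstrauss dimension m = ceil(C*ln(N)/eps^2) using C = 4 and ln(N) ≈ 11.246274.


ln(76594) ≈ 11.246274.
eps^2 = 0.06^2 = 0.0036.
C*ln(N)/eps^2 ≈ 4*11.246274/0.0036 ≈ 12495.86.
m = ceil(12495.86) = 12496.

12496


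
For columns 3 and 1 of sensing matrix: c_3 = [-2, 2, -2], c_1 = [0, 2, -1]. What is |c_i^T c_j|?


Inner product: -2*0 + 2*2 + -2*-1
Products: [0, 4, 2]
Sum = 6.
|dot| = 6.

6


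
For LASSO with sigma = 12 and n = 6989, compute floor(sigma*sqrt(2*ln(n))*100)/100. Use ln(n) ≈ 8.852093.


ln(6989) ≈ 8.852093.
2*ln(n) ≈ 17.704186.
sqrt(2*ln(n)) ≈ sqrt(17.704186) ≈ 4.207634.
lambda ≈ 12*4.207634 = 50.491608.
floor(lambda*100)/100 = 50.49.

50.49


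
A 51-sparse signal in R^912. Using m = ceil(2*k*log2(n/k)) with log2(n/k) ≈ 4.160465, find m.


log2(n/k) = log2(912/51) ≈ 4.160465.
2*k*log2(n/k) ≈ 2*51*4.160465 = 424.36743.
m = ceil(424.36743) = 425.

425


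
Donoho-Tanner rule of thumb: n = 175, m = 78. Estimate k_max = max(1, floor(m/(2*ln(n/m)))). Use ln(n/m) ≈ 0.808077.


n/m = 175/78.
ln(n/m) ≈ 0.808077.
2*ln(n/m) ≈ 1.616154.
m/(2*ln(n/m)) ≈ 78/1.616154 ≈ 48.2627.
floor = 48.
k_max = max(1, 48) = 48.

48


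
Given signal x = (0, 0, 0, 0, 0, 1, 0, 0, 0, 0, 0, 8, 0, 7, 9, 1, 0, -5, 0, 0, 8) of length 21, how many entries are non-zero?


Non-zero positions: [5, 11, 13, 14, 15, 17, 20].
Sparsity = 7.

7


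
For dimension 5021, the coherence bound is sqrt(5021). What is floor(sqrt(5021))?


70^2 = 4900 <= 5021 < 5041 = 71^2, so 70 <= sqrt(5021) < 71.
floor(sqrt(5021)) = 70.

70


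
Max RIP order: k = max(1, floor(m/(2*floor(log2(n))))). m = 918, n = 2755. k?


floor(log2(2755)) = 11.
2*11 = 22.
m/(2*floor(log2(n))) = 918/22 ≈ 41.7273.
floor = 41.
k = max(1, 41) = 41.

41


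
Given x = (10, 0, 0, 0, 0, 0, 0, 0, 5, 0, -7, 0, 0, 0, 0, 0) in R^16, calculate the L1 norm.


Non-zero entries: [(0, 10), (8, 5), (10, -7)]
Absolute values: [10, 5, 7]
||x||_1 = sum = 22.

22


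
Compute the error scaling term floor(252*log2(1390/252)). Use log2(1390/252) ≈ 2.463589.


log2(n/k) = log2(1390/252) ≈ 2.463589.
k*log2(n/k) ≈ 252*2.463589 = 620.824428.
floor(620.824428) = 620.

620


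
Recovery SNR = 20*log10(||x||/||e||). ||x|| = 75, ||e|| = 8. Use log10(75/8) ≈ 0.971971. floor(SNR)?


||x||/||e|| = 75/8.
log10(75/8) ≈ 0.971971.
20*log10(||x||/||e||) ≈ 20*0.971971 = 19.43942.
floor(19.43942) = 19.

19


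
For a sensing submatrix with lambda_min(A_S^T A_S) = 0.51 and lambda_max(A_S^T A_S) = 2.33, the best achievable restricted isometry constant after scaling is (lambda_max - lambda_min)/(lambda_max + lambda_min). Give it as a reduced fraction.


lambda_max - lambda_min = 2.33 - 0.51 = 1.82.
lambda_max + lambda_min = 2.33 + 0.51 = 2.84.
delta = 1.82/2.84 = 182/284 = 91/142.

91/142


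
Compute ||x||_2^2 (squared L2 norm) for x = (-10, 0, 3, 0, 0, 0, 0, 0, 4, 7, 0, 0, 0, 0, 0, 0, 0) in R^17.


Non-zero entries: [(0, -10), (2, 3), (8, 4), (9, 7)]
Squares: [100, 9, 16, 49]
||x||_2^2 = sum = 174.

174


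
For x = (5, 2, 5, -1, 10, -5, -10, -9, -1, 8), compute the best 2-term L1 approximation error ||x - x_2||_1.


Sorted |x_i| descending: [10, 10, 9, 8, 5, 5, 5, 2, 1, 1]
Keep top 2: [10, 10]
Tail entries: [9, 8, 5, 5, 5, 2, 1, 1]
L1 error = sum of tail = 36.

36


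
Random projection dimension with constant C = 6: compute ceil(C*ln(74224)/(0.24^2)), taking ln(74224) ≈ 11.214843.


ln(74224) ≈ 11.214843.
eps^2 = 0.24^2 = 0.0576.
C*ln(N)/eps^2 ≈ 6*11.214843/0.0576 ≈ 1168.2128.
m = ceil(1168.2128) = 1169.

1169


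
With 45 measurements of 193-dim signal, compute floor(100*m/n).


100*m/n = 100*45/193 ≈ 23.3161.
floor = 23.

23


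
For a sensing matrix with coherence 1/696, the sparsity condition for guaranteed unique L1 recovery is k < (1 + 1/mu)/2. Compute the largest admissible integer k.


1/mu = 696.
1 + 1/mu = 697.
(1 + 1/mu)/2 = 348.5 is not an integer, so k_max = floor(348.5) = 348.

348


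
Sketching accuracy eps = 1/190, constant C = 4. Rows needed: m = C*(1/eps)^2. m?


1/eps = 190.
(1/eps)^2 = 36100.
m = 4*36100 = 144400.

144400


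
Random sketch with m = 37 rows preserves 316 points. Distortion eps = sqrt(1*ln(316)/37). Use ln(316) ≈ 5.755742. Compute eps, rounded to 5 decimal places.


ln(316) ≈ 5.755742.
1*ln(N)/m ≈ 1*5.755742/37 ≈ 0.15556059.
eps = sqrt(0.15556059) ≈ 0.3944117 ≈ 0.39441.

0.39441


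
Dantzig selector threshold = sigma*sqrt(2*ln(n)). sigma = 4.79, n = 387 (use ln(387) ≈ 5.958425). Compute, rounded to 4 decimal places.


ln(387) ≈ 5.958425.
2*ln(n) ≈ 11.91685.
sqrt(2*ln(n)) ≈ sqrt(11.91685) ≈ 3.452079.
threshold ≈ 4.79*3.452079 = 16.53545841 ≈ 16.5355.

16.5355


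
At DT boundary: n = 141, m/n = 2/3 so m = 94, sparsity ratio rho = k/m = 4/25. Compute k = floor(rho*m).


m = 2/3*141 = 94.
rho = 4/25.
rho*m = 4/25*94 = 15.04.
k = floor(15.04) = 15.

15


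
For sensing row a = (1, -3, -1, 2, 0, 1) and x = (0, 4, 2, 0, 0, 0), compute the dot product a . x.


Non-zero terms: ['-3*4', '-1*2']
Products: [-12, -2]
y = sum = -14.

-14


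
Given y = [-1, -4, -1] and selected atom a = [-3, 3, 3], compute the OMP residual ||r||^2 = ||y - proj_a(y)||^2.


a^T a = 27.
a^T y = -12.
coeff = -12/27 = -4/9.
||r||^2 = 38/3.

38/3


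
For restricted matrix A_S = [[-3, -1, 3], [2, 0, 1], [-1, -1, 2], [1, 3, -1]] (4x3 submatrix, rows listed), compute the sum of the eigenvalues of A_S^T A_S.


Sum of eigenvalues of A_S^T A_S = trace(A_S^T A_S) = sum of squared column norms of A_S.
A_S^T A_S diagonal: [15, 11, 15].
trace = 15 + 11 + 15 = 41.

41


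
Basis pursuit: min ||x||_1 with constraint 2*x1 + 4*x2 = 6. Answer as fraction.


Axis intercepts:
  x1 = 3, x2 = 0: L1 = 3
  x1 = 0, x2 = 3/2: L1 = 3/2
x* = (0, 3/2)
||x*||_1 = 3/2.

3/2


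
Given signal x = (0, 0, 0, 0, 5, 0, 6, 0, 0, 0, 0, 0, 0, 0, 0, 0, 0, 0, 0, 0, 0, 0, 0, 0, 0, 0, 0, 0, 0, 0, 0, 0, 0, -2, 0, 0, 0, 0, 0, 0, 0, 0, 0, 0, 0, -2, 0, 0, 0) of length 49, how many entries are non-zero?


Non-zero positions: [4, 6, 33, 45].
Sparsity = 4.

4


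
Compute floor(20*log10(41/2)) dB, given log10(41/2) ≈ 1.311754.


||x||/||e|| = 41/2.
log10(41/2) ≈ 1.311754.
20*log10(||x||/||e||) ≈ 20*1.311754 = 26.23508.
floor(26.23508) = 26.

26


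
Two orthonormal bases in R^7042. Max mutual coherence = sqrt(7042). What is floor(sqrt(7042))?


83^2 = 6889 <= 7042 < 7056 = 84^2, so 83 <= sqrt(7042) < 84.
floor(sqrt(7042)) = 83.

83


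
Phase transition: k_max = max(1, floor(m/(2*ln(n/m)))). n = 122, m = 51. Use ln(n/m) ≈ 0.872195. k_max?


n/m = 122/51.
ln(n/m) ≈ 0.872195.
2*ln(n/m) ≈ 1.74439.
m/(2*ln(n/m)) ≈ 51/1.74439 ≈ 29.2366.
floor = 29.
k_max = max(1, 29) = 29.

29


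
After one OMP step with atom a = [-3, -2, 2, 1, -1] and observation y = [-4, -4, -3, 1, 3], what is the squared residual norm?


a^T a = 19.
a^T y = 12.
coeff = 12/19 = 12/19.
||r||^2 = 825/19.

825/19


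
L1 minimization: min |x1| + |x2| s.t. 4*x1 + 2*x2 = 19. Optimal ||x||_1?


Axis intercepts:
  x1 = 19/4, x2 = 0: L1 = 19/4
  x1 = 0, x2 = 19/2: L1 = 19/2
x* = (19/4, 0)
||x*||_1 = 19/4.

19/4


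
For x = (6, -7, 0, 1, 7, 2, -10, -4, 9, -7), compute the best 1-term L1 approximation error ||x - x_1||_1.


Sorted |x_i| descending: [10, 9, 7, 7, 7, 6, 4, 2, 1, 0]
Keep top 1: [10]
Tail entries: [9, 7, 7, 7, 6, 4, 2, 1, 0]
L1 error = sum of tail = 43.

43


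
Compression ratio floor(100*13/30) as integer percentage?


100*m/n = 100*13/30 ≈ 43.3333.
floor = 43.

43


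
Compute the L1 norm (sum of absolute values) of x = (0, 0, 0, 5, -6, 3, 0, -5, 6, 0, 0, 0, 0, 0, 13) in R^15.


Non-zero entries: [(3, 5), (4, -6), (5, 3), (7, -5), (8, 6), (14, 13)]
Absolute values: [5, 6, 3, 5, 6, 13]
||x||_1 = sum = 38.

38


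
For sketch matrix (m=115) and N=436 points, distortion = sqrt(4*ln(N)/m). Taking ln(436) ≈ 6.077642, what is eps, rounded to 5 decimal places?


ln(436) ≈ 6.077642.
4*ln(N)/m ≈ 4*6.077642/115 ≈ 0.21139624.
eps = sqrt(0.21139624) ≈ 0.4597785 ≈ 0.45978.

0.45978


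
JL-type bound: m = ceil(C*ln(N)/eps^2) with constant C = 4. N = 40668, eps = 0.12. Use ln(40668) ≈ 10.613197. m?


ln(40668) ≈ 10.613197.
eps^2 = 0.12^2 = 0.0144.
C*ln(N)/eps^2 ≈ 4*10.613197/0.0144 ≈ 2948.1103.
m = ceil(2948.1103) = 2949.

2949


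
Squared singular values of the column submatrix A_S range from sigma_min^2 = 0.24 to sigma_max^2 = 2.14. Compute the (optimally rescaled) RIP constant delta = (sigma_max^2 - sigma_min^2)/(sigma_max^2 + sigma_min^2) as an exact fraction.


lambda_max - lambda_min = 2.14 - 0.24 = 1.90.
lambda_max + lambda_min = 2.14 + 0.24 = 2.38.
delta = 1.90/2.38 = 190/238 = 95/119.

95/119


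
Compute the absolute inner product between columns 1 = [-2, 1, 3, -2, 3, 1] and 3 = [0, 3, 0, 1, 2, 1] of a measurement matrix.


Inner product: -2*0 + 1*3 + 3*0 + -2*1 + 3*2 + 1*1
Products: [0, 3, 0, -2, 6, 1]
Sum = 8.
|dot| = 8.

8


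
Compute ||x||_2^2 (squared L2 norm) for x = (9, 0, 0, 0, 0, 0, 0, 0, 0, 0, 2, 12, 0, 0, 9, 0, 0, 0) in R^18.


Non-zero entries: [(0, 9), (10, 2), (11, 12), (14, 9)]
Squares: [81, 4, 144, 81]
||x||_2^2 = sum = 310.

310


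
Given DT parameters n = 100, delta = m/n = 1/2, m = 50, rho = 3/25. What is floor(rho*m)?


m = 1/2*100 = 50.
rho = 3/25.
rho*m = 3/25*50 = 6.
k = floor(6) = 6.

6


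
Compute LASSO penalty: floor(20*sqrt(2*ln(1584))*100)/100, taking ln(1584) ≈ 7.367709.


ln(1584) ≈ 7.367709.
2*ln(n) ≈ 14.735418.
sqrt(2*ln(n)) ≈ sqrt(14.735418) ≈ 3.838674.
lambda ≈ 20*3.838674 = 76.77348.
floor(lambda*100)/100 = 76.77.

76.77


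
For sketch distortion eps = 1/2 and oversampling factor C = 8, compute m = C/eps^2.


1/eps = 2.
(1/eps)^2 = 4.
m = 8*4 = 32.

32


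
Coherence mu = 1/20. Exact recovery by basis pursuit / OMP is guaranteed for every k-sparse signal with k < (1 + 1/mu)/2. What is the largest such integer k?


1/mu = 20.
1 + 1/mu = 21.
(1 + 1/mu)/2 = 10.5 is not an integer, so k_max = floor(10.5) = 10.

10


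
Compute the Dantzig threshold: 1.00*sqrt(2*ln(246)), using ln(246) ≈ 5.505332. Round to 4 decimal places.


ln(246) ≈ 5.505332.
2*ln(n) ≈ 11.010664.
sqrt(2*ln(n)) ≈ sqrt(11.010664) ≈ 3.318232.
threshold ≈ 1.00*3.318232 = 3.318232 ≈ 3.3182.

3.3182


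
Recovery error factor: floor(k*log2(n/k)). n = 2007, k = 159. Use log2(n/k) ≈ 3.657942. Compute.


log2(n/k) = log2(2007/159) ≈ 3.657942.
k*log2(n/k) ≈ 159*3.657942 = 581.612778.
floor(581.612778) = 581.

581


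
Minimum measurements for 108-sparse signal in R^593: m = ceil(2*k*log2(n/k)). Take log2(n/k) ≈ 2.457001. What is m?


log2(n/k) = log2(593/108) ≈ 2.457001.
2*k*log2(n/k) ≈ 2*108*2.457001 = 530.712216.
m = ceil(530.712216) = 531.

531


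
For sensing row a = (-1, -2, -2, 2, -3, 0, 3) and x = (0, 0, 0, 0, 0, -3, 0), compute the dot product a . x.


Non-zero terms: ['0*-3']
Products: [0]
y = sum = 0.

0


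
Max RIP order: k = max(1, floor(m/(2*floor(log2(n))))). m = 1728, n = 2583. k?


floor(log2(2583)) = 11.
2*11 = 22.
m/(2*floor(log2(n))) = 1728/22 ≈ 78.5455.
floor = 78.
k = max(1, 78) = 78.

78


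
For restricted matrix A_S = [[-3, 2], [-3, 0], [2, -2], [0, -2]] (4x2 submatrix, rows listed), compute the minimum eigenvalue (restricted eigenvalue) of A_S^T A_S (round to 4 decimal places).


A_S^T A_S = [[22, -10], [-10, 12]].
trace = 34.
det = 164.
disc = trace^2 - 4*det = 1156 - 4*164 = 500.
sqrt(500) ≈ 22.360680.
lam_min = (34 - sqrt(500))/2 ≈ (34 - 22.360680)/2 = 5.81966 ≈ 5.8197.

5.8197


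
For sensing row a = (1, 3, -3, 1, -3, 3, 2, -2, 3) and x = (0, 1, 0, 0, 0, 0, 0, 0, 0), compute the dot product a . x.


Non-zero terms: ['3*1']
Products: [3]
y = sum = 3.

3


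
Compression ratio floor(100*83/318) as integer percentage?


100*m/n = 100*83/318 ≈ 26.1006.
floor = 26.

26


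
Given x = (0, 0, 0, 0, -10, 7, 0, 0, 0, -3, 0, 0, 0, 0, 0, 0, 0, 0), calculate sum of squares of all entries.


Non-zero entries: [(4, -10), (5, 7), (9, -3)]
Squares: [100, 49, 9]
||x||_2^2 = sum = 158.

158


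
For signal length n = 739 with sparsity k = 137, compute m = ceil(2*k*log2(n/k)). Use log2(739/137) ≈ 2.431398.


log2(n/k) = log2(739/137) ≈ 2.431398.
2*k*log2(n/k) ≈ 2*137*2.431398 = 666.203052.
m = ceil(666.203052) = 667.

667


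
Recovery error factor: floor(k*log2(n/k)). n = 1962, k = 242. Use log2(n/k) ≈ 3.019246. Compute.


log2(n/k) = log2(1962/242) ≈ 3.019246.
k*log2(n/k) ≈ 242*3.019246 = 730.657532.
floor(730.657532) = 730.

730


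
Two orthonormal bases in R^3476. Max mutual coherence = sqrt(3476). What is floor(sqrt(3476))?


58^2 = 3364 <= 3476 < 3481 = 59^2, so 58 <= sqrt(3476) < 59.
floor(sqrt(3476)) = 58.

58


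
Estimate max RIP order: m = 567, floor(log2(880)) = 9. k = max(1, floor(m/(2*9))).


floor(log2(880)) = 9.
2*9 = 18.
m/(2*floor(log2(n))) = 567/18 ≈ 31.5.
floor = 31.
k = max(1, 31) = 31.

31


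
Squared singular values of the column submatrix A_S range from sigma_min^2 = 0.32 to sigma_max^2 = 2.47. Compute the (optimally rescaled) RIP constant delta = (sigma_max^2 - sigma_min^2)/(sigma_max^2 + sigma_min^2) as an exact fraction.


lambda_max - lambda_min = 2.47 - 0.32 = 2.15.
lambda_max + lambda_min = 2.47 + 0.32 = 2.79.
delta = 2.15/2.79 = 215/279.

215/279


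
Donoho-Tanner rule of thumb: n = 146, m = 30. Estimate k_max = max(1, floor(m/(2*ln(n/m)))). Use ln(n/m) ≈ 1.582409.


n/m = 146/30 = 73/15.
ln(n/m) ≈ 1.582409.
2*ln(n/m) ≈ 3.164818.
m/(2*ln(n/m)) ≈ 30/3.164818 ≈ 9.4792.
floor = 9.
k_max = max(1, 9) = 9.

9


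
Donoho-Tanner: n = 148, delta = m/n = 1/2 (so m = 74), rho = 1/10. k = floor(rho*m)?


m = 1/2*148 = 74.
rho = 1/10.
rho*m = 1/10*74 = 7.4.
k = floor(7.4) = 7.

7


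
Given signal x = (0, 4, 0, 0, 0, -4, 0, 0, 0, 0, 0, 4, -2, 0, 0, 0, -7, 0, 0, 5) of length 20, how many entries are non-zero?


Non-zero positions: [1, 5, 11, 12, 16, 19].
Sparsity = 6.

6


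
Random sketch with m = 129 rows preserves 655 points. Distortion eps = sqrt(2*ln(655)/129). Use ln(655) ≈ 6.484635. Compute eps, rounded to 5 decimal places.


ln(655) ≈ 6.484635.
2*ln(N)/m ≈ 2*6.484635/129 ≈ 0.10053698.
eps = sqrt(0.10053698) ≈ 0.3170757 ≈ 0.31708.

0.31708


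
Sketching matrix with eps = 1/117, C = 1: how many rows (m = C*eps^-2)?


1/eps = 117.
(1/eps)^2 = 13689.
m = 1*13689 = 13689.

13689


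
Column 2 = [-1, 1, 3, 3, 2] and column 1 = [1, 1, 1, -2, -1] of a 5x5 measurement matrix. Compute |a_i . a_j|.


Inner product: -1*1 + 1*1 + 3*1 + 3*-2 + 2*-1
Products: [-1, 1, 3, -6, -2]
Sum = -5.
|dot| = 5.

5


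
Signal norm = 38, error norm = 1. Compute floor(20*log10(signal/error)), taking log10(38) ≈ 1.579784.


||x||/||e|| = 38/1 = 38.
log10(38) ≈ 1.579784.
20*log10(||x||/||e||) ≈ 20*1.579784 = 31.59568.
floor(31.59568) = 31.

31


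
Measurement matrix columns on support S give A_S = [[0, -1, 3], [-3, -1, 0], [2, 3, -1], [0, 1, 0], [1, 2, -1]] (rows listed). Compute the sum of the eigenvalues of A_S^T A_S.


Sum of eigenvalues of A_S^T A_S = trace(A_S^T A_S) = sum of squared column norms of A_S.
A_S^T A_S diagonal: [14, 16, 11].
trace = 14 + 16 + 11 = 41.

41


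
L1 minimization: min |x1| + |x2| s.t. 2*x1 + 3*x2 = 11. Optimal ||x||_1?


Axis intercepts:
  x1 = 11/2, x2 = 0: L1 = 11/2
  x1 = 0, x2 = 11/3: L1 = 11/3
x* = (0, 11/3)
||x*||_1 = 11/3.

11/3


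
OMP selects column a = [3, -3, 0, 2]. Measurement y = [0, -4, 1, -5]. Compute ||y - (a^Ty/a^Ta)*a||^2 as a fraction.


a^T a = 22.
a^T y = 2.
coeff = 2/22 = 1/11.
||r||^2 = 460/11.

460/11


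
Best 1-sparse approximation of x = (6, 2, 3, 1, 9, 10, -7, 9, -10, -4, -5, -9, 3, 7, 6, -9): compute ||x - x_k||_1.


Sorted |x_i| descending: [10, 10, 9, 9, 9, 9, 7, 7, 6, 6, 5, 4, 3, 3, 2, 1]
Keep top 1: [10]
Tail entries: [10, 9, 9, 9, 9, 7, 7, 6, 6, 5, 4, 3, 3, 2, 1]
L1 error = sum of tail = 90.

90


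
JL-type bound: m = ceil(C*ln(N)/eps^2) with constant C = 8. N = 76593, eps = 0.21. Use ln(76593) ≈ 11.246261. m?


ln(76593) ≈ 11.246261.
eps^2 = 0.21^2 = 0.0441.
C*ln(N)/eps^2 ≈ 8*11.246261/0.0441 ≈ 2040.138.
m = ceil(2040.138) = 2041.

2041


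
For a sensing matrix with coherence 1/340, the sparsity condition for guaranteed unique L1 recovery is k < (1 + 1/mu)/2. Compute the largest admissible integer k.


1/mu = 340.
1 + 1/mu = 341.
(1 + 1/mu)/2 = 170.5 is not an integer, so k_max = floor(170.5) = 170.

170


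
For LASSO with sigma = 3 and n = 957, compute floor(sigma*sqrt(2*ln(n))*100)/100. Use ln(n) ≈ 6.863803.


ln(957) ≈ 6.863803.
2*ln(n) ≈ 13.727606.
sqrt(2*ln(n)) ≈ sqrt(13.727606) ≈ 3.705078.
lambda ≈ 3*3.705078 = 11.115234.
floor(lambda*100)/100 = 11.11.

11.11


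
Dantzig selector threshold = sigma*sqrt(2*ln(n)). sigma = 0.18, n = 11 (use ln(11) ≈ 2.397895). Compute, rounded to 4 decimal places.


ln(11) ≈ 2.397895.
2*ln(n) ≈ 4.79579.
sqrt(2*ln(n)) ≈ sqrt(4.79579) ≈ 2.189929.
threshold ≈ 0.18*2.189929 = 0.39418722 ≈ 0.3942.

0.3942


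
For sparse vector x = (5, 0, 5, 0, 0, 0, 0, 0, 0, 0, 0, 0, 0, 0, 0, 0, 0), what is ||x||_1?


Non-zero entries: [(0, 5), (2, 5)]
Absolute values: [5, 5]
||x||_1 = sum = 10.

10


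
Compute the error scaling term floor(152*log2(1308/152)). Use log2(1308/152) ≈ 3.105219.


log2(n/k) = log2(1308/152) ≈ 3.105219.
k*log2(n/k) ≈ 152*3.105219 = 471.993288.
floor(471.993288) = 471.

471


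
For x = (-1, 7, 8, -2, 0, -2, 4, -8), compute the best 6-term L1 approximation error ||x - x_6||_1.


Sorted |x_i| descending: [8, 8, 7, 4, 2, 2, 1, 0]
Keep top 6: [8, 8, 7, 4, 2, 2]
Tail entries: [1, 0]
L1 error = sum of tail = 1.

1


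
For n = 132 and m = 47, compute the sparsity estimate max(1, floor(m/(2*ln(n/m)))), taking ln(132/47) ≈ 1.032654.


n/m = 132/47.
ln(n/m) ≈ 1.032654.
2*ln(n/m) ≈ 2.065308.
m/(2*ln(n/m)) ≈ 47/2.065308 ≈ 22.7569.
floor = 22.
k_max = max(1, 22) = 22.

22


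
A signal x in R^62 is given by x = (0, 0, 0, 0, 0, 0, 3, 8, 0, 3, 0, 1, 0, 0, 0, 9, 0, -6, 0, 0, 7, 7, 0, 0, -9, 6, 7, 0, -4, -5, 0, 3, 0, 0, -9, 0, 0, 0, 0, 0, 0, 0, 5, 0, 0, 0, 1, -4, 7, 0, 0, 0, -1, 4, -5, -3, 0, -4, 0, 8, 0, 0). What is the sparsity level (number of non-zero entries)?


Non-zero positions: [6, 7, 9, 11, 15, 17, 20, 21, 24, 25, 26, 28, 29, 31, 34, 42, 46, 47, 48, 52, 53, 54, 55, 57, 59].
Sparsity = 25.

25


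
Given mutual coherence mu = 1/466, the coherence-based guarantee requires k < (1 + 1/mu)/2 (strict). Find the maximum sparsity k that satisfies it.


1/mu = 466.
1 + 1/mu = 467.
(1 + 1/mu)/2 = 233.5 is not an integer, so k_max = floor(233.5) = 233.

233


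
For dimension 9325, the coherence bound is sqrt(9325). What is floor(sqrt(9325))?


96^2 = 9216 <= 9325 < 9409 = 97^2, so 96 <= sqrt(9325) < 97.
floor(sqrt(9325)) = 96.

96


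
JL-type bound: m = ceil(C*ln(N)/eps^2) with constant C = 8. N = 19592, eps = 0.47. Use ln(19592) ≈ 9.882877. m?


ln(19592) ≈ 9.882877.
eps^2 = 0.47^2 = 0.2209.
C*ln(N)/eps^2 ≈ 8*9.882877/0.2209 ≈ 357.9132.
m = ceil(357.9132) = 358.

358


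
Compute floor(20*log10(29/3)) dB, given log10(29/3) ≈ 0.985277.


||x||/||e|| = 29/3.
log10(29/3) ≈ 0.985277.
20*log10(||x||/||e||) ≈ 20*0.985277 = 19.70554.
floor(19.70554) = 19.

19


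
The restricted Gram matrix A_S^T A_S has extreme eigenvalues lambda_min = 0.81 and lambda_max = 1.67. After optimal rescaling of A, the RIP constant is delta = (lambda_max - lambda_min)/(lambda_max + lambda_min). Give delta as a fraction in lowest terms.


lambda_max - lambda_min = 1.67 - 0.81 = 0.86.
lambda_max + lambda_min = 1.67 + 0.81 = 2.48.
delta = 0.86/2.48 = 86/248 = 43/124.

43/124


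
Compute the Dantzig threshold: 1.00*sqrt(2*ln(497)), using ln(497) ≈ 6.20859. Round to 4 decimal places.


ln(497) ≈ 6.20859.
2*ln(n) ≈ 12.41718.
sqrt(2*ln(n)) ≈ sqrt(12.41718) ≈ 3.523802.
threshold ≈ 1.00*3.523802 = 3.523802 ≈ 3.5238.

3.5238


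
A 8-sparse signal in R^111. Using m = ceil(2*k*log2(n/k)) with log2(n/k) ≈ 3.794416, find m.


log2(n/k) = log2(111/8) ≈ 3.794416.
2*k*log2(n/k) ≈ 2*8*3.794416 = 60.710656.
m = ceil(60.710656) = 61.

61


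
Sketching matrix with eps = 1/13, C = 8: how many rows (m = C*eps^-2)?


1/eps = 13.
(1/eps)^2 = 169.
m = 8*169 = 1352.

1352


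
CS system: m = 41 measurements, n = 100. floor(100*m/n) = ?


100*m/n = 100*41/100 ≈ 41.0.
floor = 41.

41


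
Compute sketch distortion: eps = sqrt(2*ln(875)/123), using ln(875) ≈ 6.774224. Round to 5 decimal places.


ln(875) ≈ 6.774224.
2*ln(N)/m ≈ 2*6.774224/123 ≈ 0.11014998.
eps = sqrt(0.11014998) ≈ 0.3318885 ≈ 0.33189.

0.33189


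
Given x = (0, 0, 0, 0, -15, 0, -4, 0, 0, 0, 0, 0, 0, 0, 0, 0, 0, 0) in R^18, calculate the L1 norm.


Non-zero entries: [(4, -15), (6, -4)]
Absolute values: [15, 4]
||x||_1 = sum = 19.

19


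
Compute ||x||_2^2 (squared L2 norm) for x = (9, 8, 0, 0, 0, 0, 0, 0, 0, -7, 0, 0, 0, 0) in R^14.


Non-zero entries: [(0, 9), (1, 8), (9, -7)]
Squares: [81, 64, 49]
||x||_2^2 = sum = 194.

194


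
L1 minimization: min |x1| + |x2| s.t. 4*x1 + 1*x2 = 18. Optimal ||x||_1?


Axis intercepts:
  x1 = 9/2, x2 = 0: L1 = 9/2
  x1 = 0, x2 = 18: L1 = 18
x* = (9/2, 0)
||x*||_1 = 9/2.

9/2


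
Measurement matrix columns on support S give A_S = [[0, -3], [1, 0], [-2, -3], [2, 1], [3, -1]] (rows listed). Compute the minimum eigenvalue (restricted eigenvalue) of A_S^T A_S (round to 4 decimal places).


A_S^T A_S = [[18, 5], [5, 20]].
trace = 38.
det = 335.
disc = trace^2 - 4*det = 1444 - 4*335 = 104.
sqrt(104) ≈ 10.198039.
lam_min = (38 - sqrt(104))/2 ≈ (38 - 10.198039)/2 = 13.9009805 ≈ 13.9010.

13.9010


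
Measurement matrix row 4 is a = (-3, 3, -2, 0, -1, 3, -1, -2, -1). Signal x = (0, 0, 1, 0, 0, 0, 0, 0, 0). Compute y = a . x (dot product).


Non-zero terms: ['-2*1']
Products: [-2]
y = sum = -2.

-2


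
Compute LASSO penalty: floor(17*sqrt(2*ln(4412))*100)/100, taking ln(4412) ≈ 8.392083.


ln(4412) ≈ 8.392083.
2*ln(n) ≈ 16.784166.
sqrt(2*ln(n)) ≈ sqrt(16.784166) ≈ 4.096848.
lambda ≈ 17*4.096848 = 69.646416.
floor(lambda*100)/100 = 69.64.

69.64


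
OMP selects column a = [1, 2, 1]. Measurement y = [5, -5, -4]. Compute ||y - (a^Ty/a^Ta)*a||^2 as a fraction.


a^T a = 6.
a^T y = -9.
coeff = -9/6 = -3/2.
||r||^2 = 105/2.

105/2


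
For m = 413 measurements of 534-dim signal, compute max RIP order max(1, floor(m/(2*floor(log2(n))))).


floor(log2(534)) = 9.
2*9 = 18.
m/(2*floor(log2(n))) = 413/18 ≈ 22.9444.
floor = 22.
k = max(1, 22) = 22.

22


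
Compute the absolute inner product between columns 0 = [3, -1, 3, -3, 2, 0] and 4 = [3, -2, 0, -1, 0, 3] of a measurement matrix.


Inner product: 3*3 + -1*-2 + 3*0 + -3*-1 + 2*0 + 0*3
Products: [9, 2, 0, 3, 0, 0]
Sum = 14.
|dot| = 14.

14


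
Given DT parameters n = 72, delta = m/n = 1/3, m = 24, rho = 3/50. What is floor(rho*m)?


m = 1/3*72 = 24.
rho = 3/50.
rho*m = 3/50*24 = 1.44.
k = floor(1.44) = 1.

1


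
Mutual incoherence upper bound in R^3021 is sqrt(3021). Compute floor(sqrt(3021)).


54^2 = 2916 <= 3021 < 3025 = 55^2, so 54 <= sqrt(3021) < 55.
floor(sqrt(3021)) = 54.

54


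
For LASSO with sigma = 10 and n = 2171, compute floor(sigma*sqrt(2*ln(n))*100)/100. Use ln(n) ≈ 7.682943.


ln(2171) ≈ 7.682943.
2*ln(n) ≈ 15.365886.
sqrt(2*ln(n)) ≈ sqrt(15.365886) ≈ 3.919934.
lambda ≈ 10*3.919934 = 39.19934.
floor(lambda*100)/100 = 39.19.

39.19


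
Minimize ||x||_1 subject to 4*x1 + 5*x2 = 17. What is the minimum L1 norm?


Axis intercepts:
  x1 = 17/4, x2 = 0: L1 = 17/4
  x1 = 0, x2 = 17/5: L1 = 17/5
x* = (0, 17/5)
||x*||_1 = 17/5.

17/5


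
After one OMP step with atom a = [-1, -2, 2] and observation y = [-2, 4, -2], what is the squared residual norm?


a^T a = 9.
a^T y = -10.
coeff = -10/9 = -10/9.
||r||^2 = 116/9.

116/9


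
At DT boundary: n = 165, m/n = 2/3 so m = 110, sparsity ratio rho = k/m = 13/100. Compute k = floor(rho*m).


m = 2/3*165 = 110.
rho = 13/100.
rho*m = 13/100*110 = 14.3.
k = floor(14.3) = 14.

14
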